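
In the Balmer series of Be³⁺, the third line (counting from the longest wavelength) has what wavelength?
27.121 nm

The lines of a series are numbered from the longest wavelength (smallest ΔE) outward; the third line is the transition from n = n_f + 3 to n_f.
The Balmer series has all transitions ending at n_f = 2.

For Be³⁺ (Z = 4), the third line (γ-line) is the jump from n = 5 to n = 2:
E_5 = -13.6057 × 4² / 5² = -8.70765 eV
E_2 = -13.6057 × 4² / 2² = -54.42280 eV
ΔE = E_5 - E_2 = 45.71515 eV

λ = hc/E = 1239.84 eV·nm / 45.71515 eV
λ = 27.121 nm

This is the γ-line of the Balmer series in Be³⁺.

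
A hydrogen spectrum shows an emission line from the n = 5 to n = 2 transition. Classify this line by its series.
Balmer series

The spectral series in hydrogen are named based on the final (lower) energy level:
- Lyman series: n_final = 1 (ultraviolet)
- Balmer series: n_final = 2 (visible/near-UV)
- Paschen series: n_final = 3 (infrared)
- Brackett series: n_final = 4 (infrared)
- Pfund series: n_final = 5 (far infrared)

Since this transition ends at n = 2, it belongs to the Balmer series.

For reference, this 5 → 2 line has photon energy
ΔE = 13.6057 eV × (1/2² - 1/5²) = 2.8571970 eV,
corresponding to wavelength λ = hc/ΔE = 1239.84 eV·nm / 2.8571970 eV = 433.936 nm in the visible/near-UV region.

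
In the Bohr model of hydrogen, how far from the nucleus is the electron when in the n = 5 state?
1.3229 nm (or 13.2294 Å)

The Bohr radius formula is:
r_n = n² a₀ / Z

where a₀ = 0.0529177 nm is the Bohr radius.

For H (Z = 1) at n = 5:
r_5 = 5² × 0.0529177 nm / 1
r_5 = 25 × 0.0529177 nm / 1
r_5 = 1.32294 nm / 1
r_5 = 1.3229 nm

The electron orbits at approximately 1.3229 nm from the nucleus.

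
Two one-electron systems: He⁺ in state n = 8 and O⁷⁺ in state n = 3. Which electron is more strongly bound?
O⁷⁺ at n = 3 (E = -96.7516 eV)

Using E_n = -13.6057 Z² / n² eV:

He⁺ (Z = 2) at n = 8:
E = -13.6057 × 2² / 8² = -13.6057 × 4 / 64 = -0.8503563 eV

O⁷⁺ (Z = 8) at n = 3:
E = -13.6057 × 8² / 3² = -13.6057 × 64 / 9 = -96.7516444 eV

Since -96.7516444 eV < -0.8503563 eV,
O⁷⁺ at n = 3 is more tightly bound (requires more energy to ionize).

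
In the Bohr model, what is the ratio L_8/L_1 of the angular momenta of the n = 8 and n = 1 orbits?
8.00000

In the Bohr model, L_n = nℏ, so the ratio is purely the ratio of quantum numbers:

L_8/L_1 = 8ℏ / 1ℏ = 8/1 = 8.00000

The angular momentum scales linearly with n.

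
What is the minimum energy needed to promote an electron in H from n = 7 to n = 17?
0.230589 eV

The energy levels of a hydrogen-like atom are E_n = -13.6057 eV / n².

Energy at n = 7: E_7 = -13.6057 / 7² = -0.277667347 eV
Energy at n = 17: E_17 = -13.6057 / 17² = -0.047078547 eV

The excitation energy is the difference:
ΔE = E_17 - E_7
ΔE = -0.047078547 - (-0.277667347)
ΔE = 0.230589 eV

Since this is positive, energy must be absorbed (photon absorption).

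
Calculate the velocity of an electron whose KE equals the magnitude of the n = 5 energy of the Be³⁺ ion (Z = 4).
1.75015e+06 m/s (or 0.58% of c)

The binding energy at n = 5 for Be³⁺ is:
E_5 = -13.6057 × 4²/5² = -8.70764800 eV
|E_5| = 8.70764800 eV

Convert to Joules:
KE = 8.70764800 eV × (1.602177 × 10⁻¹⁹ J/eV) = 1.3951193e-18 J

Using KE = ½mv²:
v = √(2·KE/m_e)
v = √(2 × 1.3951193e-18 J / 9.10938 × 10⁻³¹ kg)
v = 1.75015e+06 m/s

This is approximately 0.58% the speed of light.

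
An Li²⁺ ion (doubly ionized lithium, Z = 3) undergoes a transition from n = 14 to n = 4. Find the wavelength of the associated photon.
176.40293 nm

First, find the transition energy using E_n = -13.6057 Z² / n² eV:
E_14 = -13.6057 × 3² / 14² = -0.624751531 eV
E_4 = -13.6057 × 3² / 4² = -7.653206250 eV

Photon energy: |ΔE| = |E_4 - E_14| = 7.028454719 eV

Convert to wavelength using E = hc/λ with hc = 1239.84 eV·nm:
λ = hc/E = 1239.84 eV·nm / 7.028454719 eV
λ = 176.40293 nm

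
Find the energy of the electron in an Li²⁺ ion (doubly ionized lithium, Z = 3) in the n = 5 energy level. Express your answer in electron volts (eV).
-4.898 eV

The energy levels of a hydrogen-like atom are given by:
E_n = -13.6057 Z² / n² eV  (with Z = 3 for Li²⁺)

For n = 5:
E_5 = -13.6057 × 3² / 5²
E_5 = -13.6057 × 9 / 25
E_5 = -4.898 eV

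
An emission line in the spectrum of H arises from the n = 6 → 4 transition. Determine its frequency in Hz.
1.1423e+14 Hz

First, find the transition energy:
E_6 = -13.6057 / 6² = -0.37793611 eV
E_4 = -13.6057 / 4² = -0.85035625 eV
|ΔE| = |E_4 - E_6| = 0.47242014 eV

Convert to Joules: E = 0.47242014 eV × (1.602177 × 10⁻¹⁹ J/eV) = 7.569007e-20 J

Using E = hf:
f = E/h = 7.569007e-20 J / (6.62607 × 10⁻³⁴ J·s)
f = 1.1423e+14 Hz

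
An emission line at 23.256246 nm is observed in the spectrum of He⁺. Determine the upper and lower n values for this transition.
n = 7 → n = 1

First, find the photon energy from the wavelength (hc = 1239.84 eV·nm):
E = hc/λ = 1239.84 eV·nm / 23.256246 nm = 53.312130 eV

The energy levels of He⁺ satisfy E_n = -13.6057 × 2² / n² eV, so an emission n_i → n_f releases
ΔE = 13.6057 × 2² × (1/n_f² − 1/n_i²) eV.

Setting ΔE equal to the photon energy:
1/n_f² − 1/n_i² = 53.312130 / (13.6057 × 2²) = 0.97959183

Since 1/n_i² must be positive, we need 1/n_f² > 0.97959183, i.e. n_f ≤ 1. For each allowed n_f, solve n_i = (1/n_f² − 0.97959183)^(−1/2) and check whether it is a whole number:
  n_f = 1: 1/n_i² = 1.00000000 − 0.97959183 = 0.02040817 → n_i = 7.000  → integer, n_i = 7 ✓

Only n_f = 1 gives an integer upper level, n_i = 7.

The transition is from n = 7 to n = 1 (emission).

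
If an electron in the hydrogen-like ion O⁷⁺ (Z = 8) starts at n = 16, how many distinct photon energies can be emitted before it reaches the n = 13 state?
6

The electron can occupy levels n = 13, 14, ..., 16 during de-excitation — that is m = 16 - 13 + 1 = 4 distinct levels.

The number of distinct spectral lines equals the number of ways to choose 2 of these m levels (each pair gives one possible emission transition):

Number of lines = m(m-1)/2 = 4×3/2 = 6

These correspond to all possible transitions between the 4 levels:
16 → 15, 16 → 14, 16 → 13, 15 → 14, 15 → 13, 14 → 13

Each transition produces a photon with a unique energy (and thus wavelength). This count does not depend on Z.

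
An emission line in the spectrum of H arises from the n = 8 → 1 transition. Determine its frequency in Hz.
3.24e+15 Hz

First, find the transition energy:
E_8 = -13.6057 / 8² = -0.21258906 eV
E_1 = -13.6057 / 1² = -13.60570000 eV
|ΔE| = |E_1 - E_8| = 13.39311094 eV

Convert to Joules: E = 13.39311094 eV × (1.602177 × 10⁻¹⁹ J/eV) = 2.1458e-18 J

Using E = hf:
f = E/h = 2.1458e-18 J / (6.62607 × 10⁻³⁴ J·s)
f = 3.24e+15 Hz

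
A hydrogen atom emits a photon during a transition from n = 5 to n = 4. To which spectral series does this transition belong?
Brackett series

The spectral series in hydrogen are named based on the final (lower) energy level:
- Lyman series: n_final = 1 (ultraviolet)
- Balmer series: n_final = 2 (visible/near-UV)
- Paschen series: n_final = 3 (infrared)
- Brackett series: n_final = 4 (infrared)
- Pfund series: n_final = 5 (far infrared)

Since this transition ends at n = 4, it belongs to the Brackett series.

For reference, this 5 → 4 line has photon energy
ΔE = 13.6057 eV × (1/4² - 1/5²) = 0.306128250 eV,
corresponding to wavelength λ = hc/ΔE = 1239.84 eV·nm / 0.306128250 eV = 4050.067 nm in the infrared region.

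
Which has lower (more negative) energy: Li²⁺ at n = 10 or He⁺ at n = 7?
Li²⁺ at n = 10 (E = -1.22 eV)

Using E_n = -13.6057 Z² / n² eV:

Li²⁺ (Z = 3) at n = 10:
E = -13.6057 × 3² / 10² = -13.6057 × 9 / 100 = -1.22451 eV

He⁺ (Z = 2) at n = 7:
E = -13.6057 × 2² / 7² = -13.6057 × 4 / 49 = -1.11067 eV

Since -1.22451 eV < -1.11067 eV,
Li²⁺ at n = 10 is more tightly bound (requires more energy to ionize).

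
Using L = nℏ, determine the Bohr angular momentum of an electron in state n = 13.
1.371e-33 J·s (or 13ℏ)

In the Bohr model, angular momentum is quantized:
L = nℏ

where ℏ = h/(2π) = 1.05457e-34 J·s

For n = 13:
L = 13 × 1.05457e-34 J·s
L = 1.371e-33 J·s

This can also be written as L = 13ℏ.
The angular momentum is an integer multiple of the reduced Planck constant.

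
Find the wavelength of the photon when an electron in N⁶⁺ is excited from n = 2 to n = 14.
7.593876 nm

First, find the transition energy using E_n = -13.6057 Z² / n² eV:
E_2 = -13.6057 × 7² / 2² = -166.66982500 eV
E_14 = -13.6057 × 7² / 14² = -3.40142500 eV

Photon energy: |ΔE| = |E_14 - E_2| = 163.26840000 eV

Convert to wavelength using E = hc/λ with hc = 1239.84 eV·nm:
λ = hc/E = 1239.84 eV·nm / 163.26840000 eV
λ = 7.593876 nm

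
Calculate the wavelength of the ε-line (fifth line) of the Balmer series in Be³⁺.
24.8067 nm

The lines of a series are numbered from the longest wavelength (smallest ΔE) outward; the fifth line is the transition from n = n_f + 5 to n_f.
The Balmer series has all transitions ending at n_f = 2.

For Be³⁺ (Z = 4), the fifth line (ε-line) is the jump from n = 7 to n = 2:
E_7 = -13.6057 × 4² / 7² = -4.442678 eV
E_2 = -13.6057 × 4² / 2² = -54.422800 eV
ΔE = E_7 - E_2 = 49.980122 eV

λ = hc/E = 1239.84 eV·nm / 49.980122 eV
λ = 24.8067 nm

This is the ε-line of the Balmer series in Be³⁺.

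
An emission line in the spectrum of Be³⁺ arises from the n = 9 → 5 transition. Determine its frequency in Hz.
1.45565e+15 Hz

First, find the transition energy:
E_9 = -13.6057 × 4² / 9² = -2.68754568 eV
E_5 = -13.6057 × 4² / 5² = -8.70764800 eV
|ΔE| = |E_5 - E_9| = 6.02010232 eV

Convert to Joules: E = 6.02010232 eV × (1.602177 × 10⁻¹⁹ J/eV) = 9.6452695e-19 J

Using E = hf:
f = E/h = 9.6452695e-19 J / (6.62607 × 10⁻³⁴ J·s)
f = 1.45565e+15 Hz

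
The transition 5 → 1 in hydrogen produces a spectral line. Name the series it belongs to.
Lyman series

The spectral series in hydrogen are named based on the final (lower) energy level:
- Lyman series: n_final = 1 (ultraviolet)
- Balmer series: n_final = 2 (visible/near-UV)
- Paschen series: n_final = 3 (infrared)
- Brackett series: n_final = 4 (infrared)
- Pfund series: n_final = 5 (far infrared)

Since this transition ends at n = 1, it belongs to the Lyman series.

For reference, this 5 → 1 line has photon energy
ΔE = 13.6057 eV × (1/1² - 1/5²) = 13.0614720 eV,
corresponding to wavelength λ = hc/ΔE = 1239.84 eV·nm / 13.0614720 eV = 94.92345 nm in the ultraviolet region.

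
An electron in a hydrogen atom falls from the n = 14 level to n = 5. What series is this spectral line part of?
Pfund series

The spectral series in hydrogen are named based on the final (lower) energy level:
- Lyman series: n_final = 1 (ultraviolet)
- Balmer series: n_final = 2 (visible/near-UV)
- Paschen series: n_final = 3 (infrared)
- Brackett series: n_final = 4 (infrared)
- Pfund series: n_final = 5 (far infrared)

Since this transition ends at n = 5, it belongs to the Pfund series.

For reference, this 14 → 5 line has photon energy
ΔE = 13.6057 eV × (1/5² - 1/14²) = 0.47481116327 eV,
corresponding to wavelength λ = hc/ΔE = 1239.84 eV·nm / 0.47481116327 eV = 2611.22757 nm in the far infrared region.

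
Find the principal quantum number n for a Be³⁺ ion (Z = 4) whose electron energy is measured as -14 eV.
n = 4

The exact energy levels follow E_n = -13.6057 Z² / n² eV with Z = 4.

The measured value (-14 eV) is reported to only 2 significant figures, so we must test candidate n values and see which one matches to that precision.

Candidate energies:
  n = 2:  E = -13.6057 × 4² / 2² = -54.42280 eV
  n = 3:  E = -13.6057 × 4² / 3² = -24.18791 eV
  n = 4:  E = -13.6057 × 4² / 4² = -13.60570 eV  ← matches
  n = 5:  E = -13.6057 × 4² / 5² = -8.70765 eV
  n = 6:  E = -13.6057 × 4² / 6² = -6.04698 eV

Checking against the measurement of -14 eV (2 sig figs), only n = 4 agrees:
E_4 = -13.60570 eV, which rounds to -14 eV ✓

Therefore n = 4.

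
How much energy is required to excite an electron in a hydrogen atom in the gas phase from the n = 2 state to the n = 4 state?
2.5511 eV

The energy levels of a hydrogen-like atom are E_n = -13.6057 eV / n².

Energy at n = 2: E_2 = -13.6057 / 2² = -3.4014250 eV
Energy at n = 4: E_4 = -13.6057 / 4² = -0.8503563 eV

The excitation energy is the difference:
ΔE = E_4 - E_2
ΔE = -0.8503563 - (-3.4014250)
ΔE = 2.5511 eV

Since this is positive, energy must be absorbed (photon absorption).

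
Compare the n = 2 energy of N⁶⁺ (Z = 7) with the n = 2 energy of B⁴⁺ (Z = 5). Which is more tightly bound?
N⁶⁺ at n = 2 (E = -166.6698 eV)

Using E_n = -13.6057 Z² / n² eV:

N⁶⁺ (Z = 7) at n = 2:
E = -13.6057 × 7² / 2² = -13.6057 × 49 / 4 = -166.6698250 eV

B⁴⁺ (Z = 5) at n = 2:
E = -13.6057 × 5² / 2² = -13.6057 × 25 / 4 = -85.0356250 eV

Since -166.6698250 eV < -85.0356250 eV,
N⁶⁺ at n = 2 is more tightly bound (requires more energy to ionize).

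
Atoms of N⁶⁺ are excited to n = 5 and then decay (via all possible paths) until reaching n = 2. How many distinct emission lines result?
6

The electron can occupy levels n = 2, 3, ..., 5 during de-excitation — that is m = 5 - 2 + 1 = 4 distinct levels.

The number of distinct spectral lines equals the number of ways to choose 2 of these m levels (each pair gives one possible emission transition):

Number of lines = m(m-1)/2 = 4×3/2 = 6

These correspond to all possible transitions between the 4 levels:
5 → 4, 5 → 3, 5 → 2, 4 → 3, 4 → 2, 3 → 2

Each transition produces a photon with a unique energy (and thus wavelength). This count does not depend on Z.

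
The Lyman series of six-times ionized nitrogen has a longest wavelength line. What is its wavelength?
2.4796 nm

The longest wavelength corresponds to the smallest energy transition in the series.
The Lyman series has all transitions ending at n_f = 1.

For N⁶⁺ (Z = 7), the first line (α-line) is the jump from n = 2 to n = 1:
E_2 = -13.6057 × 7² / 2² = -166.669825 eV
E_1 = -13.6057 × 7² / 1² = -666.679300 eV
ΔE = E_2 - E_1 = 500.009475 eV

λ = hc/E = 1239.84 eV·nm / 500.009475 eV
λ = 2.4796 nm

This is the α-line of the Lyman series in N⁶⁺.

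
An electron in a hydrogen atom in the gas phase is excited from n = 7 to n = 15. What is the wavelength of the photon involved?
5708.3512 nm

First, find the transition energy using E_n = -13.6057 / n² eV:
E_7 = -13.6057 / 7² = -0.2776673469 eV
E_15 = -13.6057 / 15² = -0.0604697778 eV

Photon energy: |ΔE| = |E_15 - E_7| = 0.2171975691 eV

Convert to wavelength using E = hc/λ with hc = 1239.84 eV·nm:
λ = hc/E = 1239.84 eV·nm / 0.2171975691 eV
λ = 5708.3512 nm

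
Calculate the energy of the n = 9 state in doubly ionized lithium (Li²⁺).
-1.511744 eV

For hydrogen-like ions, the energy levels scale with Z²:
E_n = -13.6057 Z² / n² eV

For Li²⁺ (Z = 3) at n = 9:
E_9 = -13.6057 × 3² / 9²
E_9 = -13.6057 × 9 / 81
E_9 = -122.4513 / 81
E_9 = -1.511744 eV

The energy is 9 times more negative than hydrogen at the same n due to the stronger nuclear charge.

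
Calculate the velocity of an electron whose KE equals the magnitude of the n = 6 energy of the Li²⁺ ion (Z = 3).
1.094e+06 m/s (or 0.36487% of c)

The binding energy at n = 6 for Li²⁺ is:
E_6 = -13.6057 × 3²/6² = -3.4014250 eV
|E_6| = 3.4014250 eV

Convert to Joules:
KE = 3.4014250 eV × (1.602177 × 10⁻¹⁹ J/eV) = 5.44968e-19 J

Using KE = ½mv²:
v = √(2·KE/m_e)
v = √(2 × 5.44968e-19 J / 9.10938 × 10⁻³¹ kg)
v = 1.094e+06 m/s

This is approximately 0.36487% the speed of light.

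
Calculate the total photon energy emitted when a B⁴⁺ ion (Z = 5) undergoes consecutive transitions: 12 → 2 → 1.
337.780 eV

The energy levels of B⁴⁺ are E_n = -13.6057 × 5² / n² eV.

First transition (12 → 2):
ΔE₁ = |E_2 - E_12|
ΔE₁ = |-85.035625000 - (-2.362100694)| = 82.673524 eV

Second transition (2 → 1):
ΔE₂ = |E_1 - E_2|
ΔE₂ = |-340.142500000 - (-85.035625000)| = 255.106875 eV

Total energy released:
E_total = ΔE₁ + ΔE₂ = 82.673524 + 255.106875 = 337.780 eV

Note: This equals the direct transition 12 → 1: 337.780 eV ✓
Energy is conserved regardless of the path taken.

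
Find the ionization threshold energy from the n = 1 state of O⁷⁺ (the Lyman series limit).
870.765 eV

The series limit corresponds to the transition from n = ∞ to n = 1.
This is the highest energy (shortest wavelength) transition in the Lyman series.

E_∞ = 0 eV
E_1 = -13.6057 × 8² / 1² = -870.765 eV

Energy at series limit:
ΔE = E_∞ - E_1 = 0 - (-870.765) = 870.765 eV

This energy equals the ionization energy from the n = 1 state of O⁷⁺.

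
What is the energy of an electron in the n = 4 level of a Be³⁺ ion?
-13.606 eV

For hydrogen-like ions, the energy levels scale with Z²:
E_n = -13.6057 Z² / n² eV

For Be³⁺ (Z = 4) at n = 4:
E_4 = -13.6057 × 4² / 4²
E_4 = -13.6057 × 16 / 16
E_4 = -217.6912 / 16
E_4 = -13.606 eV

The energy is 16 times more negative than hydrogen at the same n due to the stronger nuclear charge.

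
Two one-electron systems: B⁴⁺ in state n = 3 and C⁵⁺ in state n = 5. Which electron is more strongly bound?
B⁴⁺ at n = 3 (E = -37.794 eV)

Using E_n = -13.6057 Z² / n² eV:

B⁴⁺ (Z = 5) at n = 3:
E = -13.6057 × 5² / 3² = -13.6057 × 25 / 9 = -37.793611 eV

C⁵⁺ (Z = 6) at n = 5:
E = -13.6057 × 6² / 5² = -13.6057 × 36 / 25 = -19.592208 eV

Since -37.793611 eV < -19.592208 eV,
B⁴⁺ at n = 3 is more tightly bound (requires more energy to ionize).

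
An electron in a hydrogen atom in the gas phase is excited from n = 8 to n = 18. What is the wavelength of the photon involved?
7267.68991 nm

First, find the transition energy using E_n = -13.6057 / n² eV:
E_8 = -13.6057 / 8² = -0.21258906250 eV
E_18 = -13.6057 / 18² = -0.04199290123 eV

Photon energy: |ΔE| = |E_18 - E_8| = 0.17059616127 eV

Convert to wavelength using E = hc/λ with hc = 1239.84 eV·nm:
λ = hc/E = 1239.84 eV·nm / 0.17059616127 eV
λ = 7267.68991 nm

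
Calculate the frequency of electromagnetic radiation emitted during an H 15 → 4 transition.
1.910e+14 Hz

First, find the transition energy:
E_15 = -13.6057 / 15² = -0.06046978 eV
E_4 = -13.6057 / 4² = -0.85035625 eV
|ΔE| = |E_4 - E_15| = 0.78988647 eV

Convert to Joules: E = 0.78988647 eV × (1.602177 × 10⁻¹⁹ J/eV) = 1.26554e-19 J

Using E = hf:
f = E/h = 1.26554e-19 J / (6.62607 × 10⁻³⁴ J·s)
f = 1.910e+14 Hz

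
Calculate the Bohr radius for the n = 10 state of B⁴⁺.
1.058354 nm (or 10.583544 Å)

The Bohr radius formula is:
r_n = n² a₀ / Z

where a₀ = 0.052917721 nm is the Bohr radius.

For B⁴⁺ (Z = 5) at n = 10:
r_10 = 10² × 0.052917721 nm / 5
r_10 = 100 × 0.052917721 nm / 5
r_10 = 5.2917721 nm / 5
r_10 = 1.058354 nm

The electron orbits at approximately 1.058354 nm from the nucleus.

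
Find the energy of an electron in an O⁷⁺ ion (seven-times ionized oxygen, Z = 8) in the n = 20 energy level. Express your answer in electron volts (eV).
-2.1769 eV

The energy levels of a hydrogen-like atom are given by:
E_n = -13.6057 Z² / n² eV  (with Z = 8 for O⁷⁺)

For n = 20:
E_20 = -13.6057 × 8² / 20²
E_20 = -13.6057 × 64 / 400
E_20 = -2.1769 eV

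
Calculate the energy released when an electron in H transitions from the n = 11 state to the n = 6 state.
0.265 eV

The energy levels are E_n = -13.6057 eV / n².

Energy at n = 11: E_11 = -13.6057 / 11² = -0.112444 eV
Energy at n = 6: E_6 = -13.6057 / 6² = -0.377936 eV

For emission (electron falling to lower state), the photon energy is:
E_photon = E_11 - E_6 = |-0.112444 - (-0.377936)|
E_photon = 0.265 eV

This energy is carried away by the emitted photon.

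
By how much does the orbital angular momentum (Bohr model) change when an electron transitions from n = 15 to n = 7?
8.43657e-34 J·s (or 8ℏ)

In the Bohr model, L_n = nℏ where ℏ = 1.0545718e-34 J·s.

L_15 = 15ℏ = 1.5818577e-33 J·s
L_7 = 7ℏ = 7.3820026e-34 J·s

ΔL = L_15 - L_7 = (15 - 7)ℏ = 8ℏ
ΔL = 8 × 1.0545718e-34 J·s = 8.43657e-34 J·s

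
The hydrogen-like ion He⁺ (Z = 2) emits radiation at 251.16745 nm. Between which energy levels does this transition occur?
n = 7 → n = 3

First, find the photon energy from the wavelength (hc = 1239.84 eV·nm):
E = hc/λ = 1239.84 eV·nm / 251.16745 nm = 4.9363084 eV

The energy levels of He⁺ satisfy E_n = -13.6057 × 2² / n² eV, so an emission n_i → n_f releases
ΔE = 13.6057 × 2² × (1/n_f² − 1/n_i²) eV.

Setting ΔE equal to the photon energy:
1/n_f² − 1/n_i² = 4.9363084 / (13.6057 × 2²) = 0.090702948

Since 1/n_i² must be positive, we need 1/n_f² > 0.090702948, i.e. n_f ≤ 3. For each allowed n_f, solve n_i = (1/n_f² − 0.090702948)^(−1/2) and check whether it is a whole number:
  n_f = 1: 1/n_i² = 1.000000000 − 0.090702948 = 0.909297052 → n_i = 1.049  (not an integer) ✗
  n_f = 2: 1/n_i² = 0.250000000 − 0.090702948 = 0.159297052 → n_i = 2.506  (not an integer) ✗
  n_f = 3: 1/n_i² = 0.111111111 − 0.090702948 = 0.020408163 → n_i = 7.000  → integer, n_i = 7 ✓

Only n_f = 3 gives an integer upper level, n_i = 7.

The transition is from n = 7 to n = 3 (emission).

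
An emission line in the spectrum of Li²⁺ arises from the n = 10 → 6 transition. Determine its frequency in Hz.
5.264e+14 Hz

First, find the transition energy:
E_10 = -13.6057 × 3² / 10² = -1.224513 eV
E_6 = -13.6057 × 3² / 6² = -3.401425 eV
|ΔE| = |E_6 - E_10| = 2.176912 eV

Convert to Joules: E = 2.176912 eV × (1.602177 × 10⁻¹⁹ J/eV) = 3.48780e-19 J

Using E = hf:
f = E/h = 3.48780e-19 J / (6.62607 × 10⁻³⁴ J·s)
f = 5.264e+14 Hz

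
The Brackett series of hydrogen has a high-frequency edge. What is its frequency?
2.0562e+14 Hz

The series limit corresponds to the transition from n = ∞ to n = 4.
This is the highest energy (shortest wavelength) transition in the Brackett series.

E_∞ = 0 eV
E_4 = -13.6057 / 4² = -0.85035625 eV

Energy at series limit:
ΔE = E_∞ - E_4 = 0 - (-0.85035625) = 0.85035625 eV
E = 0.85035625 eV × (1.602177 × 10⁻¹⁹ J/eV) = 1.362421e-19 J
f = E/h = 1.362421e-19 J / (6.62607 × 10⁻³⁴ J·s) = 2.0562e+14 Hz

This energy equals the ionization energy from the n = 4 state of hydrogen.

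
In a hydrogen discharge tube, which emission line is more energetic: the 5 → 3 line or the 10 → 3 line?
10 → 3

Calculate the energy for each transition:

Transition 5 → 3:
ΔE₁ = |E_3 - E_5| = |-13.6057/3² - (-13.6057/5²)|
ΔE₁ = |-1.511744444 - (-0.544228000)| = 0.967516 eV

Transition 10 → 3:
ΔE₂ = |E_3 - E_10| = |-13.6057/3² - (-13.6057/10²)|
ΔE₂ = |-1.511744444 - (-0.136057000)| = 1.375687 eV

Since 1.375687 eV > 0.967516 eV, the transition 10 → 3 emits the more energetic photon.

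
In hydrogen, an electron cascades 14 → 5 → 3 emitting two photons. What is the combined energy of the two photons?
1.442 eV

The energy levels of hydrogen are E_n = -13.6057 / n² eV.

First transition (14 → 5):
ΔE₁ = |E_5 - E_14|
ΔE₁ = |-0.544228000 - (-0.069416837)| = 0.474811 eV

Second transition (5 → 3):
ΔE₂ = |E_3 - E_5|
ΔE₂ = |-1.511744444 - (-0.544228000)| = 0.967516 eV

Total energy released:
E_total = ΔE₁ + ΔE₂ = 0.474811 + 0.967516 = 1.442 eV

Note: This equals the direct transition 14 → 3: 1.442 eV ✓
Energy is conserved regardless of the path taken.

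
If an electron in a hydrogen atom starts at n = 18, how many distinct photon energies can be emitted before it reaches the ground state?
153

The electron can occupy levels n = 1, 2, ..., 18 during de-excitation — that is m = 18 - 1 + 1 = 18 distinct levels.

The number of distinct spectral lines equals the number of ways to choose 2 of these m levels (each pair gives one possible emission transition):

Number of lines = m(m-1)/2 = 18×17/2 = 153

These correspond to all possible transitions between the 18 levels:
18 → 17, 18 → 16, 18 → 15, 18 → 14, 18 → 13, 18 → 12, 18 → 11, 18 → 10...

Each transition produces a photon with a unique energy (and thus wavelength). This count does not depend on Z.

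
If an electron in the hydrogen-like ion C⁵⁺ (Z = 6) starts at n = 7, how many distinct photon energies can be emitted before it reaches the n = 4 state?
6

The electron can occupy levels n = 4, 5, ..., 7 during de-excitation — that is m = 7 - 4 + 1 = 4 distinct levels.

The number of distinct spectral lines equals the number of ways to choose 2 of these m levels (each pair gives one possible emission transition):

Number of lines = m(m-1)/2 = 4×3/2 = 6

These correspond to all possible transitions between the 4 levels:
7 → 6, 7 → 5, 7 → 4, 6 → 5, 6 → 4, 5 → 4

Each transition produces a photon with a unique energy (and thus wavelength). This count does not depend on Z.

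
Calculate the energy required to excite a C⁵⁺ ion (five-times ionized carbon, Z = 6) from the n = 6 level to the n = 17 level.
11.910872 eV

The energy levels of a hydrogen-like atom are E_n = -13.6057 Z² eV / n².

Energy at n = 6: E_6 = -13.6057 × 6² / 6² = -13.605700000 eV
Energy at n = 17: E_17 = -13.6057 × 6² / 17² = -1.694827682 eV

The excitation energy is the difference:
ΔE = E_17 - E_6
ΔE = -1.694827682 - (-13.605700000)
ΔE = 11.910872 eV

Since this is positive, energy must be absorbed (photon absorption).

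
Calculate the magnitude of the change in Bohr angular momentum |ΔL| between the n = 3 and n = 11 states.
8.437e-34 J·s (or 8ℏ)

In the Bohr model, L_n = nℏ where ℏ = 1.05457e-34 J·s.

L_11 = 11ℏ = 1.16003e-33 J·s
L_3 = 3ℏ = 3.16371e-34 J·s

ΔL = L_11 - L_3 = (11 - 3)ℏ = 8ℏ
ΔL = 8 × 1.05457e-34 J·s = 8.437e-34 J·s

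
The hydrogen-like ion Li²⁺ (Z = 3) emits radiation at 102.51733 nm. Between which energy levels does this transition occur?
n = 9 → n = 3

First, find the photon energy from the wavelength (hc = 1239.84 eV·nm):
E = hc/λ = 1239.84 eV·nm / 102.51733 nm = 12.093955 eV

The energy levels of Li²⁺ satisfy E_n = -13.6057 × 3² / n² eV, so an emission n_i → n_f releases
ΔE = 13.6057 × 3² × (1/n_f² − 1/n_i²) eV.

Setting ΔE equal to the photon energy:
1/n_f² − 1/n_i² = 12.093955 / (13.6057 × 3²) = 0.098765428

Since 1/n_i² must be positive, we need 1/n_f² > 0.098765428, i.e. n_f ≤ 3. For each allowed n_f, solve n_i = (1/n_f² − 0.098765428)^(−1/2) and check whether it is a whole number:
  n_f = 1: 1/n_i² = 1.000000000 − 0.098765428 = 0.901234572 → n_i = 1.053  (not an integer) ✗
  n_f = 2: 1/n_i² = 0.250000000 − 0.098765428 = 0.151234572 → n_i = 2.571  (not an integer) ✗
  n_f = 3: 1/n_i² = 0.111111111 − 0.098765428 = 0.012345683 → n_i = 9.000  → integer, n_i = 9 ✓

Only n_f = 3 gives an integer upper level, n_i = 9.

The transition is from n = 9 to n = 3 (emission).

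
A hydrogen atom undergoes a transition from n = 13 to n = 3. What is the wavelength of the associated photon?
866.2714 nm

First, find the transition energy using E_n = -13.6057 / n² eV:
E_13 = -13.6057 / 13² = -0.08050710 eV
E_3 = -13.6057 / 3² = -1.51174444 eV

Photon energy: |ΔE| = |E_3 - E_13| = 1.43123734 eV

Convert to wavelength using E = hc/λ with hc = 1239.84 eV·nm:
λ = hc/E = 1239.84 eV·nm / 1.43123734 eV
λ = 866.2714 nm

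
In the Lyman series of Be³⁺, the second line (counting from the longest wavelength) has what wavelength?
6.407 nm

The lines of a series are numbered from the longest wavelength (smallest ΔE) outward; the second line is the transition from n = n_f + 2 to n_f.
The Lyman series has all transitions ending at n_f = 1.

For Be³⁺ (Z = 4), the second line (β-line) is the jump from n = 3 to n = 1:
E_3 = -13.6057 × 4² / 3² = -24.18791 eV
E_1 = -13.6057 × 4² / 1² = -217.69120 eV
ΔE = E_3 - E_1 = 193.50329 eV

λ = hc/E = 1239.84 eV·nm / 193.50329 eV
λ = 6.407 nm

This is the β-line of the Lyman series in Be³⁺.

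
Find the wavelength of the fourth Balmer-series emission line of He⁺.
102.52 nm

The lines of a series are numbered from the longest wavelength (smallest ΔE) outward; the fourth line is the transition from n = n_f + 4 to n_f.
The Balmer series has all transitions ending at n_f = 2.

For He⁺ (Z = 2), the fourth line (δ-line) is the jump from n = 6 to n = 2:
E_6 = -13.6057 × 2² / 6² = -1.51174 eV
E_2 = -13.6057 × 2² / 2² = -13.60570 eV
ΔE = E_6 - E_2 = 12.09396 eV

λ = hc/E = 1239.84 eV·nm / 12.09396 eV
λ = 102.52 nm

This is the δ-line of the Balmer series in He⁺.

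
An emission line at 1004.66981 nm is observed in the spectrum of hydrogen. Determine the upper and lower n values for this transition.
n = 7 → n = 3

First, find the photon energy from the wavelength (hc = 1239.84 eV·nm):
E = hc/λ = 1239.84 eV·nm / 1004.66981 nm = 1.2340771 eV

The energy levels of hydrogen satisfy E_n = -13.6057 / n² eV, so an emission n_i → n_f releases
ΔE = 13.6057 × (1/n_f² − 1/n_i²) eV.

Setting ΔE equal to the photon energy:
1/n_f² − 1/n_i² = 1.2340771 / 13.6057 = 0.090702948

Since 1/n_i² must be positive, we need 1/n_f² > 0.090702948, i.e. n_f ≤ 3. For each allowed n_f, solve n_i = (1/n_f² − 0.090702948)^(−1/2) and check whether it is a whole number:
  n_f = 1: 1/n_i² = 1.000000000 − 0.090702948 = 0.909297052 → n_i = 1.049  (not an integer) ✗
  n_f = 2: 1/n_i² = 0.250000000 − 0.090702948 = 0.159297052 → n_i = 2.506  (not an integer) ✗
  n_f = 3: 1/n_i² = 0.111111111 − 0.090702948 = 0.020408163 → n_i = 7.000  → integer, n_i = 7 ✓

Only n_f = 3 gives an integer upper level, n_i = 7.

The transition is from n = 7 to n = 3 (emission).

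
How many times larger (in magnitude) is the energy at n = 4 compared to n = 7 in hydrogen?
3.062500

Using E_n = -13.6057 Z² / n² eV with Z = 1:

E_4 = -13.6057 / 4² = -13.6057 / 16 = -0.850356250000 eV
E_7 = -13.6057 / 7² = -13.6057 / 49 = -0.277667346939 eV

The ratio is:
E_4/E_7 = (-0.850356250000) / (-0.277667346939)
E_4/E_7 = (-13.6057/16) / (-13.6057/49)
E_4/E_7 = 49/16
E_4/E_7 = 3.062500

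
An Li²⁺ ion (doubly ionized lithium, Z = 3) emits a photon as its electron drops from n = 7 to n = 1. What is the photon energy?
119.95 eV

The energy levels are E_n = -13.6057 Z² eV / n².

Energy at n = 7: E_7 = -13.6057 × 3² / 7² = -2.49901 eV
Energy at n = 1: E_1 = -13.6057 × 3² / 1² = -122.45130 eV

For emission (electron falling to lower state), the photon energy is:
E_photon = E_7 - E_1 = |-2.49901 - (-122.45130)|
E_photon = 119.95 eV

This energy is carried away by the emitted photon.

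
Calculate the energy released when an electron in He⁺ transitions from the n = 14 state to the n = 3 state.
5.7693 eV

The energy levels are E_n = -13.6057 Z² eV / n².

Energy at n = 14: E_14 = -13.6057 × 2² / 14² = -0.2776673 eV
Energy at n = 3: E_3 = -13.6057 × 2² / 3² = -6.0469778 eV

For emission (electron falling to lower state), the photon energy is:
E_photon = E_14 - E_3 = |-0.2776673 - (-6.0469778)|
E_photon = 5.7693 eV

This energy is carried away by the emitted photon.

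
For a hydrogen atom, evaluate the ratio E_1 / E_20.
400.00000

Using E_n = -13.6057 Z² / n² eV with Z = 1:

E_1 = -13.6057 / 1² = -13.6057 / 1 = -13.60570000000 eV
E_20 = -13.6057 / 20² = -13.6057 / 400 = -0.03401425000 eV

The ratio is:
E_1/E_20 = (-13.60570000000) / (-0.03401425000)
E_1/E_20 = (-13.6057/1) / (-13.6057/400)
E_1/E_20 = 400/1
E_1/E_20 = 400.00000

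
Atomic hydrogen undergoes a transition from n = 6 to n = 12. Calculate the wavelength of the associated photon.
4374.073 nm

First, find the transition energy using E_n = -13.6057 / n² eV:
E_6 = -13.6057 / 6² = -0.377936111 eV
E_12 = -13.6057 / 12² = -0.094484028 eV

Photon energy: |ΔE| = |E_12 - E_6| = 0.283452083 eV

Convert to wavelength using E = hc/λ with hc = 1239.84 eV·nm:
λ = hc/E = 1239.84 eV·nm / 0.283452083 eV
λ = 4374.073 nm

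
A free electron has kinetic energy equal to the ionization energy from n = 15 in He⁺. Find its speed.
2.92e+05 m/s (or 0.097% of c)

The binding energy at n = 15 for He⁺ is:
E_15 = -13.6057 × 2²/15² = -0.241879 eV
|E_15| = 0.241879 eV

Convert to Joules:
KE = 0.241879 eV × (1.602177 × 10⁻¹⁹ J/eV) = 3.8753e-20 J

Using KE = ½mv²:
v = √(2·KE/m_e)
v = √(2 × 3.8753e-20 J / 9.10938 × 10⁻³¹ kg)
v = 2.92e+05 m/s

This is approximately 0.097% the speed of light.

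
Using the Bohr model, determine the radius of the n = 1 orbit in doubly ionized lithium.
0.01764 nm (or 0.17639 Å)

The Bohr radius formula is:
r_n = n² a₀ / Z

where a₀ = 0.05291772 nm is the Bohr radius.

For Li²⁺ (Z = 3) at n = 1:
r_1 = 1² × 0.05291772 nm / 3
r_1 = 1 × 0.05291772 nm / 3
r_1 = 0.052918 nm / 3
r_1 = 0.01764 nm

The electron orbits at approximately 0.01764 nm from the nucleus.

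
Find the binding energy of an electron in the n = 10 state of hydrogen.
0.13606 eV

The ionization energy is the energy needed to remove the electron completely (n → ∞).

For hydrogen, E_n = -13.6057 eV / n².

At n = 10: E_10 = -13.6057 / 10² = -0.13605700 eV
At n = ∞: E_∞ = 0 eV

Ionization energy = E_∞ - E_10 = 0 - (-0.13605700) = 0.13605700 eV
Ionization energy ≈ 0.13606 eV

This is also called the binding energy of the electron in state n = 10.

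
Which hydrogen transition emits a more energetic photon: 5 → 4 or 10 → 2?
10 → 2

Calculate the energy for each transition:

Transition 5 → 4:
ΔE₁ = |E_4 - E_5| = |-13.6057/4² - (-13.6057/5²)|
ΔE₁ = |-0.850356250000 - (-0.544228000000)| = 0.306128250 eV

Transition 10 → 2:
ΔE₂ = |E_2 - E_10| = |-13.6057/2² - (-13.6057/10²)|
ΔE₂ = |-3.401425000000 - (-0.136057000000)| = 3.265368000 eV

Since 3.265368000 eV > 0.306128250 eV, the transition 10 → 2 emits the more energetic photon.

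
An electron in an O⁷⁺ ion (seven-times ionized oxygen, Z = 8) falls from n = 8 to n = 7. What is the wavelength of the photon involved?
297.6799 nm

First, find the transition energy using E_n = -13.6057 Z² / n² eV:
E_8 = -13.6057 × 8² / 8² = -13.60570000 eV
E_7 = -13.6057 × 8² / 7² = -17.77071020 eV

Photon energy: |ΔE| = |E_7 - E_8| = 4.16501020 eV

Convert to wavelength using E = hc/λ with hc = 1239.84 eV·nm:
λ = hc/E = 1239.84 eV·nm / 4.16501020 eV
λ = 297.6799 nm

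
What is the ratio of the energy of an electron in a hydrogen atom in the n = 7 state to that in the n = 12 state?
2.9388

Using E_n = -13.6057 Z² / n² eV with Z = 1:

E_7 = -13.6057 / 7² = -13.6057 / 49 = -0.2776673469 eV
E_12 = -13.6057 / 12² = -13.6057 / 144 = -0.0944840278 eV

The ratio is:
E_7/E_12 = (-0.2776673469) / (-0.0944840278)
E_7/E_12 = (-13.6057/49) / (-13.6057/144)
E_7/E_12 = 144/49
E_7/E_12 = 2.9388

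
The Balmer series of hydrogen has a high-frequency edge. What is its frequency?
8.22461e+14 Hz

The series limit corresponds to the transition from n = ∞ to n = 2.
This is the highest energy (shortest wavelength) transition in the Balmer series.

E_∞ = 0 eV
E_2 = -13.6057 / 2² = -3.40142500 eV

Energy at series limit:
ΔE = E_∞ - E_2 = 0 - (-3.40142500) = 3.40142500 eV
E = 3.40142500 eV × (1.602177 × 10⁻¹⁹ J/eV) = 5.4496849e-19 J
f = E/h = 5.4496849e-19 J / (6.62607 × 10⁻³⁴ J·s) = 8.22461e+14 Hz

This energy equals the ionization energy from the n = 2 state of hydrogen.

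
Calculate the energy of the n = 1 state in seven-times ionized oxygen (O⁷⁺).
-870.764800 eV

For hydrogen-like ions, the energy levels scale with Z²:
E_n = -13.6057 Z² / n² eV

For O⁷⁺ (Z = 8) at n = 1:
E_1 = -13.6057 × 8² / 1²
E_1 = -13.6057 × 64 / 1
E_1 = -870.7648 / 1
E_1 = -870.764800 eV

The energy is 64 times more negative than hydrogen at the same n due to the stronger nuclear charge.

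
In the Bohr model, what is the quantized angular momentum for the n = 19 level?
2.0037e-33 J·s (or 19ℏ)

In the Bohr model, angular momentum is quantized:
L = nℏ

where ℏ = h/(2π) = 1.054572e-34 J·s

For n = 19:
L = 19 × 1.054572e-34 J·s
L = 2.0037e-33 J·s

This can also be written as L = 19ℏ.
The angular momentum is an integer multiple of the reduced Planck constant.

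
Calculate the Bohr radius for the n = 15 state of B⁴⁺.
2.3813 nm (or 23.8130 Å)

The Bohr radius formula is:
r_n = n² a₀ / Z

where a₀ = 0.0529177 nm is the Bohr radius.

For B⁴⁺ (Z = 5) at n = 15:
r_15 = 15² × 0.0529177 nm / 5
r_15 = 225 × 0.0529177 nm / 5
r_15 = 11.90648 nm / 5
r_15 = 2.3813 nm

The electron orbits at approximately 2.3813 nm from the nucleus.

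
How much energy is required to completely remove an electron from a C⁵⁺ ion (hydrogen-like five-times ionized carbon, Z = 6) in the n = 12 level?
3.40143 eV

The ionization energy is the energy needed to remove the electron completely (n → ∞).

For a hydrogen-like ion with Z = 6, E_n = -13.6057 Z² / n² eV.

At n = 12: E_12 = -13.6057 × 6² / 12² = -3.40142500 eV
At n = ∞: E_∞ = 0 eV

Ionization energy = E_∞ - E_12 = 0 - (-3.40142500) = 3.40142500 eV
Ionization energy ≈ 3.40143 eV

This is also called the binding energy of the electron in state n = 12.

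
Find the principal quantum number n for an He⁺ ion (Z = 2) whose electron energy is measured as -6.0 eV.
n = 3

The exact energy levels follow E_n = -13.6057 Z² / n² eV with Z = 2.

The measured value (-6.0 eV) is reported to only 2 significant figures, so we must test candidate n values and see which one matches to that precision.

Candidate energies:
  n = 1:  E = -13.6057 × 2² / 1² = -54.42280 eV
  n = 2:  E = -13.6057 × 2² / 2² = -13.60570 eV
  n = 3:  E = -13.6057 × 2² / 3² = -6.04698 eV  ← matches
  n = 4:  E = -13.6057 × 2² / 4² = -3.40143 eV
  n = 5:  E = -13.6057 × 2² / 5² = -2.17691 eV

Checking against the measurement of -6.0 eV (2 sig figs), only n = 3 agrees:
E_3 = -6.04698 eV, which rounds to -6.0 eV ✓

Therefore n = 3.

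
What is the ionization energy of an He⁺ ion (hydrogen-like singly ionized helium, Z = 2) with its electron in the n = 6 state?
1.51174 eV

The ionization energy is the energy needed to remove the electron completely (n → ∞).

For a hydrogen-like ion with Z = 2, E_n = -13.6057 Z² / n² eV.

At n = 6: E_6 = -13.6057 × 2² / 6² = -1.51174444 eV
At n = ∞: E_∞ = 0 eV

Ionization energy = E_∞ - E_6 = 0 - (-1.51174444) = 1.51174444 eV
Ionization energy ≈ 1.51174 eV

This is also called the binding energy of the electron in state n = 6.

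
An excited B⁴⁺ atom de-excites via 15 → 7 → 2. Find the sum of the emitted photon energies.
83.524 eV

The energy levels of B⁴⁺ are E_n = -13.6057 × 5² / n² eV.

First transition (15 → 7):
ΔE₁ = |E_7 - E_15|
ΔE₁ = |-6.941683673 - (-1.511744444)| = 5.429939 eV

Second transition (7 → 2):
ΔE₂ = |E_2 - E_7|
ΔE₂ = |-85.035625000 - (-6.941683673)| = 78.093941 eV

Total energy released:
E_total = ΔE₁ + ΔE₂ = 5.429939 + 78.093941 = 83.524 eV

Note: This equals the direct transition 15 → 2: 83.524 eV ✓
Energy is conserved regardless of the path taken.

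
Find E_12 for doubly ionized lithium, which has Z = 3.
-0.850 eV

For hydrogen-like ions, the energy levels scale with Z²:
E_n = -13.6057 Z² / n² eV

For Li²⁺ (Z = 3) at n = 12:
E_12 = -13.6057 × 3² / 12²
E_12 = -13.6057 × 9 / 144
E_12 = -122.4513 / 144
E_12 = -0.850 eV

The energy is 9 times more negative than hydrogen at the same n due to the stronger nuclear charge.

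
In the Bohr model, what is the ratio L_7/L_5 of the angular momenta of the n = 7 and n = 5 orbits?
1.4000

In the Bohr model, L_n = nℏ, so the ratio is purely the ratio of quantum numbers:

L_7/L_5 = 7ℏ / 5ℏ = 7/5 = 1.4000

The angular momentum scales linearly with n.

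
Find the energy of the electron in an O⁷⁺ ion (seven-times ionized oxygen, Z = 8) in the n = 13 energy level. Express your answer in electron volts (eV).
-5.15245 eV

The energy levels of a hydrogen-like atom are given by:
E_n = -13.6057 Z² / n² eV  (with Z = 8 for O⁷⁺)

For n = 13:
E_13 = -13.6057 × 8² / 13²
E_13 = -13.6057 × 64 / 169
E_13 = -5.15245 eV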